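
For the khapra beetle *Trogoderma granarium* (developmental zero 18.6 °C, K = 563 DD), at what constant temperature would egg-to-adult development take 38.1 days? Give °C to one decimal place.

Required daily accumulation = 563 / 38.1 = 14.777 DD/day.
T = T_base + 14.777 = 18.6 + 14.777 = 33.377 ≈ 33.4 °C.

33.4 °C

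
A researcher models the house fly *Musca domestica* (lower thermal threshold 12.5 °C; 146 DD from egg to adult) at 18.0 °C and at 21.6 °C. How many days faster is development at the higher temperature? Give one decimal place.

At 18.0 °C: 146 / (18.0 − 12.5) = 146 / 5.5 = 26.545 d.
At 21.6 °C: 146 / (21.6 − 12.5) = 146 / 9.1 = 16.044 d.
Difference = |26.545 − 16.044| = 10.501 ≈ 10.5 days.

10.5 days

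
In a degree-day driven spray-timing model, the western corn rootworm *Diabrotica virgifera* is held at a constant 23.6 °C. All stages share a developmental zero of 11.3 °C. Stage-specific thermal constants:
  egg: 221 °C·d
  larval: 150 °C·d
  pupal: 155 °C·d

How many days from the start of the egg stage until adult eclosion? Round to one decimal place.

42.8 days

Daily accumulation at 23.6 °C = 23.6 − 11.3 = 12.3 DD/day.
Total K = 221 + 150 + 155 = 526 DD.
Total duration = 526 / 12.3 = 42.764 ≈ 42.8 days.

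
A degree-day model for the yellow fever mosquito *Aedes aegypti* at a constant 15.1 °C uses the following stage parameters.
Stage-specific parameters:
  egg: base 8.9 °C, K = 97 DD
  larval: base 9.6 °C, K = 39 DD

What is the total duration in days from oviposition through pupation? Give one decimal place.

22.7 days

egg: 97 / (15.1 − 8.9) = 97 / 6.2 = 15.645 d.
larval: 39 / (15.1 − 9.6) = 39 / 5.5 = 7.091 d.
Sum = 22.736 ≈ 22.7 days.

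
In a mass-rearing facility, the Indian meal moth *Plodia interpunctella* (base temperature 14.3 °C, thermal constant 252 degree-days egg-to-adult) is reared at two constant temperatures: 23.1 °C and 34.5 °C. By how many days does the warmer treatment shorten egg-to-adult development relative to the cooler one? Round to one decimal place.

At 23.1 °C: 252 / (23.1 − 14.3) = 252 / 8.8 = 28.636 d.
At 34.5 °C: 252 / (34.5 − 14.3) = 252 / 20.2 = 12.475 d.
Difference = |28.636 − 12.475| = 16.161 ≈ 16.2 days.

16.2 days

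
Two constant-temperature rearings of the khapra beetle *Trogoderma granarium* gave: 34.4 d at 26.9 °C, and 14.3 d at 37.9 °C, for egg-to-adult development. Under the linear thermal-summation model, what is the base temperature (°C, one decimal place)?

Linear rate model ⇒ the product D·(T − T_b) is constant across temperatures.
34.4·(26.9 − T_b) = 14.3·(37.9 − T_b)
T_b = (34.4·26.9 − 14.3·37.9) / (34.4 − 14.3) = 383.39 / 20.1 = 19.074 °C ≈ 19.1 °C.

19.1 °C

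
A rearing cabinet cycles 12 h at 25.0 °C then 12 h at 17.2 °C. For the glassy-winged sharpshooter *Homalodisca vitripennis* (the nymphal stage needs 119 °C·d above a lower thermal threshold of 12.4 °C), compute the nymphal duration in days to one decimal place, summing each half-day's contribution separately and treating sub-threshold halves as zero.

Day half: max(0, 25.0 − 12.4) × 0.5 = 12.6 × 0.5 = 6.30 DD.
Night half: max(0, 17.2 − 12.4) × 0.5 = 4.8 × 0.5 = 2.40 DD.
Per 24 h: 8.70 DD/day.
Duration = 119 / 8.70 = 13.678 ≈ 13.7 days.

13.7 days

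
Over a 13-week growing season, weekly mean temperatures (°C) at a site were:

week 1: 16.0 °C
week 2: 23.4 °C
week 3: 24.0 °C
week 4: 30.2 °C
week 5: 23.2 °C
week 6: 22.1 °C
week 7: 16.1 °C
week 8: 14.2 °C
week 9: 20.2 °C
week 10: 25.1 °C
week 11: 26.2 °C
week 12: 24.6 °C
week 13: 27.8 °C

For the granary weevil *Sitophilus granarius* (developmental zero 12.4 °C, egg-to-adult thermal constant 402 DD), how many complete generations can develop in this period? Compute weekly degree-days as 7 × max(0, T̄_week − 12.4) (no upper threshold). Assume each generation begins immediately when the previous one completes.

Weekly DD (7 × max(0, T̄ − 12.4)): 25.2, 77.0, 81.2, 124.6, 75.6, 67.9, 25.9, 12.6, 54.6, 88.9, 96.6, 85.4, 107.8.
Season total = 923.3 DD.
Complete generations = ⌊923.3 / 402⌋ = 2.

2 generations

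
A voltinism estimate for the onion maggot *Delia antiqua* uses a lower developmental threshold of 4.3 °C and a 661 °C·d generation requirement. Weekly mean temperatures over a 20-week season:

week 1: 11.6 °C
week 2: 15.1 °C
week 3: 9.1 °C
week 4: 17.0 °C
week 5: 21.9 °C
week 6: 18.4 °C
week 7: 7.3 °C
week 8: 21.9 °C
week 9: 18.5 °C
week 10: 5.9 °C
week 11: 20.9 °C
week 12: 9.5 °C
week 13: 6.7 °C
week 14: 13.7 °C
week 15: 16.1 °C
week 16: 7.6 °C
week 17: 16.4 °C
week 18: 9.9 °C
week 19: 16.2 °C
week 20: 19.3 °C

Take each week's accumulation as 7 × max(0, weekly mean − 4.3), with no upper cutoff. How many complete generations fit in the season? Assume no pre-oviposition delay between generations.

2 generations

Weekly DD (7 × max(0, T̄ − 4.3)): 51.1, 75.6, 33.6, 88.9, 123.2, 98.7, 21.0, 123.2, 99.4, 11.2, 116.2, 36.4, 16.8, 65.8, 82.6, 23.1, 84.7, 39.2, 83.3, 105.0.
Season total = 1379.0 DD.
Complete generations = ⌊1379.0 / 661⌋ = 2.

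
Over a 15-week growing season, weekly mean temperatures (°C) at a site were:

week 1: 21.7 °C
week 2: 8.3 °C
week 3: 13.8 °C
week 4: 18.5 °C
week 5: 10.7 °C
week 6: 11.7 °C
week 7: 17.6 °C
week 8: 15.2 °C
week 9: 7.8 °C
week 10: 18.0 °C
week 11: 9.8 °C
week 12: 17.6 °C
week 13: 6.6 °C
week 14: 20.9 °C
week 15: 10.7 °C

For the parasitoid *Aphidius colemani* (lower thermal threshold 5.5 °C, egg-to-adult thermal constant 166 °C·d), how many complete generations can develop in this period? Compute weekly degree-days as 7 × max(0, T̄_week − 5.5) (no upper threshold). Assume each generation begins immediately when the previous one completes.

Weekly DD (7 × max(0, T̄ − 5.5)): 113.4, 19.6, 58.1, 91.0, 36.4, 43.4, 84.7, 67.9, 16.1, 87.5, 30.1, 84.7, 7.7, 107.8, 36.4.
Season total = 884.8 DD.
Complete generations = ⌊884.8 / 166⌋ = 5.

5 generations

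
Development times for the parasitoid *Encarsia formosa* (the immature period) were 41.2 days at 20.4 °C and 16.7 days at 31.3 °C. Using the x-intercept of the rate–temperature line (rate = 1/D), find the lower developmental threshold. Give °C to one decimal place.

13.0 °C

Under the model K = D·(T − T_b), so D₁·(T₁ − T_b) = D₂·(T₂ − T_b).
41.2·(20.4 − T_b) = 16.7·(31.3 − T_b)
T_b = (41.2·20.4 − 16.7·31.3) / (41.2 − 16.7) = 317.77 / 24.5 = 12.970 °C ≈ 13.0 °C.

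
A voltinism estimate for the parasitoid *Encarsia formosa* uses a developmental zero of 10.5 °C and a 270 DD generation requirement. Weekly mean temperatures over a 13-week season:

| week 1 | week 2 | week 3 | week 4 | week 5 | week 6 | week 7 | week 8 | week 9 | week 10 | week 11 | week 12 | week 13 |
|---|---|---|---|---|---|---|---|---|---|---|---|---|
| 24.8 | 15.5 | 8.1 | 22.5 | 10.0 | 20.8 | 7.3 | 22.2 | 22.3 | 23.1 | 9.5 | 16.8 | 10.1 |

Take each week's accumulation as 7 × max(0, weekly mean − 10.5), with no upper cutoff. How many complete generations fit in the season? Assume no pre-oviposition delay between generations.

2 generations

Weekly DD (7 × max(0, T̄ − 10.5)): 100.1, 35.0, 0.0, 84.0, 0.0, 72.1, 0.0, 81.9, 82.6, 88.2, 0.0, 44.1, 0.0.
Season total = 588.0 DD.
Complete generations = ⌊588.0 / 270⌋ = 2.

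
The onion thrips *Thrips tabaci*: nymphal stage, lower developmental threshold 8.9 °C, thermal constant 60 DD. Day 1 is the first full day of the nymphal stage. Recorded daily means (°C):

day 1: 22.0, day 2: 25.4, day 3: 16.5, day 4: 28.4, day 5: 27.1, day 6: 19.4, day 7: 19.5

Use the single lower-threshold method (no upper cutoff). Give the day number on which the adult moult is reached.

Daily DD above 8.9 °C: 13.1, 16.5, 7.6, 19.5, 18.2, 10.5, 10.6.
Cumulative: 13.1, 29.6, 37.2, 56.7, 74.9, 85.4, 96.0.
The total first reaches 60 DD on day 5.

day 5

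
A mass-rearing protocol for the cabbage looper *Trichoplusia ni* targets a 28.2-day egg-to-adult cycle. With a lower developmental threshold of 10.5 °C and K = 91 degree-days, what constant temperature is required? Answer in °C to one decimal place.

Required daily accumulation = 91 / 28.2 = 3.227 DD/day.
T = T_base + 3.227 = 10.5 + 3.227 = 13.727 ≈ 13.7 °C.

13.7 °C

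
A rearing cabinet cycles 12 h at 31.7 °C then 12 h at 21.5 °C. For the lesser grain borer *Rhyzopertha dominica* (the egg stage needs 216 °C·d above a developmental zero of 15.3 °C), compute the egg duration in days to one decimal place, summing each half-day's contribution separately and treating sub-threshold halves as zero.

19.1 days

Day half: max(0, 31.7 − 15.3) × 0.5 = 16.4 × 0.5 = 8.20 DD.
Night half: max(0, 21.5 − 15.3) × 0.5 = 6.2 × 0.5 = 3.10 DD.
Per 24 h: 11.30 DD/day.
Duration = 216 / 11.30 = 19.115 ≈ 19.1 days.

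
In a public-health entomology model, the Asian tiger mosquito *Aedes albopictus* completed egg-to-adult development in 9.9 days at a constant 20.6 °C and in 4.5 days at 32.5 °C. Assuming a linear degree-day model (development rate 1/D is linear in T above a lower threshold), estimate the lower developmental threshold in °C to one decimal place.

Linear rate model ⇒ the product D·(T − T_b) is constant across temperatures.
9.9·(20.6 − T_b) = 4.5·(32.5 − T_b)
T_b = (9.9·20.6 − 4.5·32.5) / (9.9 − 4.5) = 57.69 / 5.4 = 10.683 °C ≈ 10.7 °C.

10.7 °C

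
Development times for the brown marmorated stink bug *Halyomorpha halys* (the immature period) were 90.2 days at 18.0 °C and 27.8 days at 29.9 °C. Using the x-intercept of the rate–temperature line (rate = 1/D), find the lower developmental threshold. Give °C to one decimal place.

Equal thermal constants: D₁(T₁ − T_b) = D₂(T₂ − T_b).
90.2·(18.0 − T_b) = 27.8·(29.9 − T_b)
T_b = (90.2·18.0 − 27.8·29.9) / (90.2 − 27.8) = 792.38 / 62.4 = 12.698 °C ≈ 12.7 °C.

12.7 °C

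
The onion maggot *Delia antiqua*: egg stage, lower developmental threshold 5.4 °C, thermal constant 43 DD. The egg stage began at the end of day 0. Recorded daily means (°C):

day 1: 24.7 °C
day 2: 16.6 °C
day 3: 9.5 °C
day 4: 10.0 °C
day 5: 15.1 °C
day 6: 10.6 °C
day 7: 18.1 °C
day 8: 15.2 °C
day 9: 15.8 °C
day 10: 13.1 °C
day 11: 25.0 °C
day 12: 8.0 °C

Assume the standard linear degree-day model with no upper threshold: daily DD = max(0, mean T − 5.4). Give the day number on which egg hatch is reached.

Daily DD above 5.4 °C: 19.3, 11.2, 4.1, 4.6, 9.7, 5.2, 12.7, 9.8, 10.4, 7.7, 19.6, 2.6.
Cumulative: 19.3, 30.5, 34.6, 39.2, 48.9, 54.1, 66.8, 76.6, 87.0, 94.7, 114.3, 116.9.
The total first reaches 43 DD on day 5.

day 5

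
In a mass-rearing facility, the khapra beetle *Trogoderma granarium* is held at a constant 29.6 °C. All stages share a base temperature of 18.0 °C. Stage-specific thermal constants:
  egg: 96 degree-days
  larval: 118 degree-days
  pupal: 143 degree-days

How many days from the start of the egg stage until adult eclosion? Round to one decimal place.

Daily accumulation at 29.6 °C = 29.6 − 18.0 = 11.6 DD/day.
Total K = 96 + 118 + 143 = 357 DD.
Total duration = 357 / 11.6 = 30.776 ≈ 30.8 days.

30.8 days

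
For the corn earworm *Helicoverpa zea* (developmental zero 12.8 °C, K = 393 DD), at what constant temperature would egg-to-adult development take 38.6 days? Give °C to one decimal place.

Required daily accumulation = 393 / 38.6 = 10.181 DD/day.
T = T_base + 10.181 = 12.8 + 10.181 = 22.981 ≈ 23.0 °C.

23.0 °C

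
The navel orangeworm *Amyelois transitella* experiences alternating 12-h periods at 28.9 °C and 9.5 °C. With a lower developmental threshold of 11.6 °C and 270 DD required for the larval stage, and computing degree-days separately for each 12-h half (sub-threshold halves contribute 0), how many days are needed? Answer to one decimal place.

31.2 days

Day half: max(0, 28.9 − 11.6) × 0.5 = 17.3 × 0.5 = 8.65 DD.
Night half: max(0, 9.5 − 11.6) × 0.5 = 0.0 × 0.5 = 0.00 DD.
Per 24 h: 8.65 DD/day.
Duration = 270 / 8.65 = 31.214 ≈ 31.2 days.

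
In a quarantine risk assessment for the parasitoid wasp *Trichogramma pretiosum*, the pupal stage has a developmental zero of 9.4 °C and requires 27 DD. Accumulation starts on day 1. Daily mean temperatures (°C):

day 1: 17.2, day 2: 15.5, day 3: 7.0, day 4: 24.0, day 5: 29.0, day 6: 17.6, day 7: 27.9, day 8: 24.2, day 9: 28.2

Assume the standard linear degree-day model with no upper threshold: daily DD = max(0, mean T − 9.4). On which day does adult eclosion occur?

Daily DD above 9.4 °C: 7.8, 6.1, 0.0, 14.6, 19.6, 8.2, 18.5, 14.8, 18.8.
Cumulative: 7.8, 13.9, 13.9, 28.5, 48.1, 56.3, 74.8, 89.6, 108.4.
The total first reaches 27 DD on day 4.

day 4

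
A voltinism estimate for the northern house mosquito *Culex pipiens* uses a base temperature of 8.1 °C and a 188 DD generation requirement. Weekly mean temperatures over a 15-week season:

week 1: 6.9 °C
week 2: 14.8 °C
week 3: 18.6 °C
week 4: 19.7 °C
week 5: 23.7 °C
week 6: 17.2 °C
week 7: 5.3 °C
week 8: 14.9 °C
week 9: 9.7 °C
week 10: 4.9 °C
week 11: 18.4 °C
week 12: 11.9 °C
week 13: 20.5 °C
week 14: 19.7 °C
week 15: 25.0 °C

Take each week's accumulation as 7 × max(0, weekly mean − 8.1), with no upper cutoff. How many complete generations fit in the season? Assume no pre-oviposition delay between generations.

Weekly DD (7 × max(0, T̄ − 8.1)): 0.0, 46.9, 73.5, 81.2, 109.2, 63.7, 0.0, 47.6, 11.2, 0.0, 72.1, 26.6, 86.8, 81.2, 118.3.
Season total = 818.3 DD.
Complete generations = ⌊818.3 / 188⌋ = 4.

4 generations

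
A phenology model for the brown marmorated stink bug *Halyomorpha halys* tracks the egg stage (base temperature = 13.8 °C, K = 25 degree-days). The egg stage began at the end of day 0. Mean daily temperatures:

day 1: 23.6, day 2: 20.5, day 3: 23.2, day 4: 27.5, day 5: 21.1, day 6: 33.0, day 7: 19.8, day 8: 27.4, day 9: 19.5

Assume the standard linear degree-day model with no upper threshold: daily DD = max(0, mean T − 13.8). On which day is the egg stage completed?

day 3

Daily DD above 13.8 °C: 9.8, 6.7, 9.4, 13.7, 7.3, 19.2, 6.0, 13.6, 5.7.
Cumulative: 9.8, 16.5, 25.9, 39.6, 46.9, 66.1, 72.1, 85.7, 91.4.
The total first reaches 25 DD on day 3.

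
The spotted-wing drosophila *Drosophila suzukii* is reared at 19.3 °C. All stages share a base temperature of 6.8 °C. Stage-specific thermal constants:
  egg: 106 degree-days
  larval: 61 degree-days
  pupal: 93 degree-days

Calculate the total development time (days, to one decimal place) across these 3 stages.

20.8 days

Daily accumulation at 19.3 °C = 19.3 − 6.8 = 12.5 DD/day.
Total K = 106 + 61 + 93 = 260 DD.
Total duration = 260 / 12.5 = 20.800 ≈ 20.8 days.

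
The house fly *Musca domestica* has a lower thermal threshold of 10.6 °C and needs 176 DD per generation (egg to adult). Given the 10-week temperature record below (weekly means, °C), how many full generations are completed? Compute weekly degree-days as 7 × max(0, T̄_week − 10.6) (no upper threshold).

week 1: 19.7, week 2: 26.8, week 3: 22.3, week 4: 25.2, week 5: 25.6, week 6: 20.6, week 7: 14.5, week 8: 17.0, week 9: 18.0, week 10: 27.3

Weekly DD (7 × max(0, T̄ − 10.6)): 63.7, 113.4, 81.9, 102.2, 105.0, 70.0, 27.3, 44.8, 51.8, 116.9.
Season total = 777.0 DD.
Complete generations = ⌊777.0 / 176⌋ = 4.

4 generations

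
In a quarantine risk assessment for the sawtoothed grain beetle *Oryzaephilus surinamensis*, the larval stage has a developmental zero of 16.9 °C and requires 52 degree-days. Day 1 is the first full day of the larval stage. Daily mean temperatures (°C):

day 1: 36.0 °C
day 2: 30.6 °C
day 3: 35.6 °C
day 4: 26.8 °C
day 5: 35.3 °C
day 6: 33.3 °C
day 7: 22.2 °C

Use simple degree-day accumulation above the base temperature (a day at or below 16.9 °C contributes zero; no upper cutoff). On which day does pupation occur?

Daily DD above 16.9 °C: 19.1, 13.7, 18.7, 9.9, 18.4, 16.4, 5.3.
Cumulative: 19.1, 32.8, 51.5, 61.4, 79.8, 96.2, 101.5.
The total first reaches 52 DD on day 4.

day 4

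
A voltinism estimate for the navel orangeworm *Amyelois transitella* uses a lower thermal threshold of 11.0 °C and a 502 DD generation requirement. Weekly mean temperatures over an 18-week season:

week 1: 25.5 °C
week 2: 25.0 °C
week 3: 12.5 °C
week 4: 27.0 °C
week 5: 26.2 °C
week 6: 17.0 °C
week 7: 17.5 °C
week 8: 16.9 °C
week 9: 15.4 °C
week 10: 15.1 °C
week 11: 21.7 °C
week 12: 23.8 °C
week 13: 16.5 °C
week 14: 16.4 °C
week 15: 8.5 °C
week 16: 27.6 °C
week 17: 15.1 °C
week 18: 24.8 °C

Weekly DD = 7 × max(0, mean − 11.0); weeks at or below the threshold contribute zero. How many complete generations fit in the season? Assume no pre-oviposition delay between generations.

2 generations

Weekly DD (7 × max(0, T̄ − 11.0)): 101.5, 98.0, 10.5, 112.0, 106.4, 42.0, 45.5, 41.3, 30.8, 28.7, 74.9, 89.6, 38.5, 37.8, 0.0, 116.2, 28.7, 96.6.
Season total = 1099.0 DD.
Complete generations = ⌊1099.0 / 502⌋ = 2.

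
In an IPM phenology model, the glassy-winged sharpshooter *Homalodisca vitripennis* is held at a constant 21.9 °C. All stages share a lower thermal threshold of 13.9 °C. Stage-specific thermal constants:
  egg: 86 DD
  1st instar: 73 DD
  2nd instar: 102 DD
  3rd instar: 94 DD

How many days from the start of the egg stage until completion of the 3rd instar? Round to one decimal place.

44.4 days

Daily accumulation at 21.9 °C = 21.9 − 13.9 = 8.0 DD/day.
Total K = 86 + 73 + 102 + 94 = 355 DD.
Total duration = 355 / 8.0 = 44.375 ≈ 44.4 days.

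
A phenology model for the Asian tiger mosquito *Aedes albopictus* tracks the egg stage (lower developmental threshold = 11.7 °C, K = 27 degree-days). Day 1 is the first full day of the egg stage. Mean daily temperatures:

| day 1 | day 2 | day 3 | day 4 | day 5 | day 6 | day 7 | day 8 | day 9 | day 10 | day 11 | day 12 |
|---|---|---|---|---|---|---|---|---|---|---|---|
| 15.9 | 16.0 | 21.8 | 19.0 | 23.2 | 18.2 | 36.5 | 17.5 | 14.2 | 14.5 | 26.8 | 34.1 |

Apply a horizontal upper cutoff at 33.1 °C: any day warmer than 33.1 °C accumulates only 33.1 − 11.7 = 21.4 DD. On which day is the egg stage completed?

Daily DD above 11.7 °C (capped at 21.4): 4.2, 4.3, 10.1, 7.3, 11.5, 6.5, 21.4, 5.8, 2.5, 2.8, 15.1, 21.4.
Cumulative: 4.2, 8.5, 18.6, 25.9, 37.4, 43.9, 65.3, 71.1, 73.6, 76.4, 91.5, 112.9.
The total first reaches 27 DD on day 5.

day 5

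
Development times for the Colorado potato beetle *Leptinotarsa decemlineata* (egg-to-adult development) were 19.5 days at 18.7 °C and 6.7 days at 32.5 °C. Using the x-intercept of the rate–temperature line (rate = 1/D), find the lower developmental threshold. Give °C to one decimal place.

11.5 °C

Linear rate model ⇒ the product D·(T − T_b) is constant across temperatures.
19.5·(18.7 − T_b) = 6.7·(32.5 − T_b)
T_b = (19.5·18.7 − 6.7·32.5) / (19.5 − 6.7) = 146.90 / 12.8 = 11.477 °C ≈ 11.5 °C.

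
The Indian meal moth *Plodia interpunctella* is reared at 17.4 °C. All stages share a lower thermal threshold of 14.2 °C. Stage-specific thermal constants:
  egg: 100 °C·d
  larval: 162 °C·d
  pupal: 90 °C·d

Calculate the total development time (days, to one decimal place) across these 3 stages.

110.0 days

Daily accumulation at 17.4 °C = 17.4 − 14.2 = 3.2 DD/day.
Total K = 100 + 162 + 90 = 352 DD.
Total duration = 352 / 3.2 = 110.000 ≈ 110.0 days.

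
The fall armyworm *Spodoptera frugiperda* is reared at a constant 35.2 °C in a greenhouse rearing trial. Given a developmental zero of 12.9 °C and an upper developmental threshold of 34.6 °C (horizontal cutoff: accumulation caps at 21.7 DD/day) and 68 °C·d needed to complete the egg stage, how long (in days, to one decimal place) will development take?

Temperature 35.2 °C exceeds the upper threshold, so daily accumulation caps at 34.6 − 12.9 = 21.7 DD/day.
Duration = 68 / 21.7 = 3.134 ≈ 3.1 days.

3.1 days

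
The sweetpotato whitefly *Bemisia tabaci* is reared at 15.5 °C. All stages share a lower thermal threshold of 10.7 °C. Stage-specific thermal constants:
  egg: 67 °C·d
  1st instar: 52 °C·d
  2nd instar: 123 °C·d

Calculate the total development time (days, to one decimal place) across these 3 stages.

50.4 days

Daily accumulation at 15.5 °C = 15.5 − 10.7 = 4.8 DD/day.
Total K = 67 + 52 + 123 = 242 DD.
Total duration = 242 / 4.8 = 50.417 ≈ 50.4 days.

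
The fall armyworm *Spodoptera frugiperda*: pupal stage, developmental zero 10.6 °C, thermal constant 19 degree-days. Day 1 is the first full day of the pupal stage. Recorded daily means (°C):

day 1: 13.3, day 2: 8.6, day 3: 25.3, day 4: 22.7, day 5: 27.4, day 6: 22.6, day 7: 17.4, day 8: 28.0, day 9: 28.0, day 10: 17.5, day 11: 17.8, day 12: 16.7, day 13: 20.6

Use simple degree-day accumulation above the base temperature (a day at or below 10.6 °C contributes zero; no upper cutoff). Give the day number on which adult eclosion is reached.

day 4

Daily DD above 10.6 °C: 2.7, 0.0, 14.7, 12.1, 16.8, 12.0, 6.8, 17.4, 17.4, 6.9, 7.2, 6.1, 10.0.
Cumulative: 2.7, 2.7, 17.4, 29.5, 46.3, 58.3, 65.1, 82.5, 99.9, 106.8, 114.0, 120.1, 130.1.
The total first reaches 19 DD on day 4.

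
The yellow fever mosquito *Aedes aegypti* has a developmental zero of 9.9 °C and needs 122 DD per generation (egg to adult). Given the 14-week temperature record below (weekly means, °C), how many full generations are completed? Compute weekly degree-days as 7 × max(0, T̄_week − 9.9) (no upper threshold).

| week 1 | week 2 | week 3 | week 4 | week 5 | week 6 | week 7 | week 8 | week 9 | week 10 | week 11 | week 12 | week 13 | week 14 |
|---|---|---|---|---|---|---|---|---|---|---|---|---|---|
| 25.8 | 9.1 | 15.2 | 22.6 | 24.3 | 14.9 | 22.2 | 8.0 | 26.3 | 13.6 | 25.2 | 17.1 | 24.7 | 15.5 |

Weekly DD (7 × max(0, T̄ − 9.9)): 111.3, 0.0, 37.1, 88.9, 100.8, 35.0, 86.1, 0.0, 114.8, 25.9, 107.1, 50.4, 103.6, 39.2.
Season total = 900.2 DD.
Complete generations = ⌊900.2 / 122⌋ = 7.

7 generations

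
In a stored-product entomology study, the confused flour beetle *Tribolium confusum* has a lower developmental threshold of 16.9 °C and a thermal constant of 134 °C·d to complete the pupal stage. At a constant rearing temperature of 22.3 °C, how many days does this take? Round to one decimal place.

Daily accumulation = 22.3 − 16.9 = 5.4 DD/day.
Duration = 134 / 5.4 = 24.815 ≈ 24.8 days.

24.8 days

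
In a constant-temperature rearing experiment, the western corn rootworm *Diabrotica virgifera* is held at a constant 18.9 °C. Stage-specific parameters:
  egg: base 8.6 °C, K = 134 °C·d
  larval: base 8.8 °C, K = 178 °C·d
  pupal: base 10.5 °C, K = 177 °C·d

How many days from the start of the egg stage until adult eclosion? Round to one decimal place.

egg: 134 / (18.9 − 8.6) = 134 / 10.3 = 13.010 d.
larval: 178 / (18.9 − 8.8) = 178 / 10.1 = 17.624 d.
pupal: 177 / (18.9 − 10.5) = 177 / 8.4 = 21.071 d.
Sum = 51.705 ≈ 51.7 days.

51.7 days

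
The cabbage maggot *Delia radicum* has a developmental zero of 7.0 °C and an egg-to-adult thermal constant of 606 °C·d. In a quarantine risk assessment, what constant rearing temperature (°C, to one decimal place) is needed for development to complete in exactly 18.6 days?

Required daily accumulation = 606 / 18.6 = 32.581 DD/day.
T = T_base + 32.581 = 7.0 + 32.581 = 39.581 ≈ 39.6 °C.

39.6 °C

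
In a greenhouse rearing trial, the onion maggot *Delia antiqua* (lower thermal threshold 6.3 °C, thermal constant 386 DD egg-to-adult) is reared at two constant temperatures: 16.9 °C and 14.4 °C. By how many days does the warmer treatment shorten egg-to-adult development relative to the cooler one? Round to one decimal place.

At 16.9 °C: 386 / (16.9 − 6.3) = 386 / 10.6 = 36.415 d.
At 14.4 °C: 386 / (14.4 − 6.3) = 386 / 8.1 = 47.654 d.
Difference = |36.415 − 47.654| = 11.239 ≈ 11.2 days.

11.2 days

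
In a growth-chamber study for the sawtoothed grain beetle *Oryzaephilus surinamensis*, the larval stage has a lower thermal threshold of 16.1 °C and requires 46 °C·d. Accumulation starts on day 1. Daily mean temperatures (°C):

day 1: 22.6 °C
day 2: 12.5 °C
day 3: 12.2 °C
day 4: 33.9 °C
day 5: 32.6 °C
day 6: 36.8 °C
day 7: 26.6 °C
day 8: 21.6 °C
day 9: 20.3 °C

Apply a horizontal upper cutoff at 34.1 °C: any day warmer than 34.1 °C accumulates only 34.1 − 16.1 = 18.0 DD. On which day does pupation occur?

day 6

Daily DD above 16.1 °C (capped at 18.0): 6.5, 0.0, 0.0, 17.8, 16.5, 18.0, 10.5, 5.5, 4.2.
Cumulative: 6.5, 6.5, 6.5, 24.3, 40.8, 58.8, 69.3, 74.8, 79.0.
The total first reaches 46 DD on day 6.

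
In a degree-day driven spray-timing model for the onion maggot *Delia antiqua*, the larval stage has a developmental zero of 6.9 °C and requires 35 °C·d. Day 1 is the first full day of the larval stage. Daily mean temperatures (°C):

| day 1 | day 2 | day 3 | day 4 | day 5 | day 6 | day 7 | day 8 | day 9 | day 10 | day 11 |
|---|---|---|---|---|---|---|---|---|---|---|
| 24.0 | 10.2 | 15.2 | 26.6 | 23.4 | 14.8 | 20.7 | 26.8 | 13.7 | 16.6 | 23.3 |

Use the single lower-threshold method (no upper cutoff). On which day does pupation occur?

Daily DD above 6.9 °C: 17.1, 3.3, 8.3, 19.7, 16.5, 7.9, 13.8, 19.9, 6.8, 9.7, 16.4.
Cumulative: 17.1, 20.4, 28.7, 48.4, 64.9, 72.8, 86.6, 106.5, 113.3, 123.0, 139.4.
The total first reaches 35 DD on day 4.

day 4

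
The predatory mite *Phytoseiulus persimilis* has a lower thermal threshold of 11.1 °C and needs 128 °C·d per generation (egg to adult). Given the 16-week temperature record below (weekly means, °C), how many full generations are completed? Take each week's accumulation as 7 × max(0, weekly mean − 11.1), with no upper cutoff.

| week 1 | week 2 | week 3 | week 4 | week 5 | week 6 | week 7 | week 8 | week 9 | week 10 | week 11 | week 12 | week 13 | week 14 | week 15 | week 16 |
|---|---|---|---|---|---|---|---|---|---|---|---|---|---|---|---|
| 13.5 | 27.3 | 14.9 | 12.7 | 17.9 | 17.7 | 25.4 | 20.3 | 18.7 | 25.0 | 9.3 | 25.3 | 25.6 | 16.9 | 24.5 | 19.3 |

7 generations

Weekly DD (7 × max(0, T̄ − 11.1)): 16.8, 113.4, 26.6, 11.2, 47.6, 46.2, 100.1, 64.4, 53.2, 97.3, 0.0, 99.4, 101.5, 40.6, 93.8, 57.4.
Season total = 969.5 DD.
Complete generations = ⌊969.5 / 128⌋ = 7.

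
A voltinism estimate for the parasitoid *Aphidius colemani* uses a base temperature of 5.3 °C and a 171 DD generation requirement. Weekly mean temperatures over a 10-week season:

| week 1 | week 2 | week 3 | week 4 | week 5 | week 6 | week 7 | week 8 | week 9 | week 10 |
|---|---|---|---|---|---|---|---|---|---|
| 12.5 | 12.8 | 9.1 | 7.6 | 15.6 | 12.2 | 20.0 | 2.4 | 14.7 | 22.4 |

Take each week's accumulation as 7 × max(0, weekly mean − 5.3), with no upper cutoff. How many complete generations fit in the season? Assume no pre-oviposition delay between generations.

Weekly DD (7 × max(0, T̄ − 5.3)): 50.4, 52.5, 26.6, 16.1, 72.1, 48.3, 102.9, 0.0, 65.8, 119.7.
Season total = 554.4 DD.
Complete generations = ⌊554.4 / 171⌋ = 3.

3 generations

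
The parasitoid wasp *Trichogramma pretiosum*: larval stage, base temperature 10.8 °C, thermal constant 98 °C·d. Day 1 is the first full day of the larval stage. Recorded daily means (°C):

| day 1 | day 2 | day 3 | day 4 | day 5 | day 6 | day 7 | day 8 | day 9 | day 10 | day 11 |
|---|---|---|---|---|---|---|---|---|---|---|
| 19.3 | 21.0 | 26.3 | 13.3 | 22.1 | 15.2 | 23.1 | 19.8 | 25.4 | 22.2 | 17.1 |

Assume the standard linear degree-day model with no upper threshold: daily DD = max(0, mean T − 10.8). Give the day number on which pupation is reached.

Daily DD above 10.8 °C: 8.5, 10.2, 15.5, 2.5, 11.3, 4.4, 12.3, 9.0, 14.6, 11.4, 6.3.
Cumulative: 8.5, 18.7, 34.2, 36.7, 48.0, 52.4, 64.7, 73.7, 88.3, 99.7, 106.0.
The total first reaches 98 DD on day 10.

day 10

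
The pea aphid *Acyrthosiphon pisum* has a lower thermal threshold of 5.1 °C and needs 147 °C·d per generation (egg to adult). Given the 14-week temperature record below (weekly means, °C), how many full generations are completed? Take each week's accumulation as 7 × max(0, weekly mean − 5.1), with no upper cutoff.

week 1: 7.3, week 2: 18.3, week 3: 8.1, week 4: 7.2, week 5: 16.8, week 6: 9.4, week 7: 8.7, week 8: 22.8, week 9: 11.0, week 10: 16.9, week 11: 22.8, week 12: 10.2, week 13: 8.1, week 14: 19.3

Weekly DD (7 × max(0, T̄ − 5.1)): 15.4, 92.4, 21.0, 14.7, 81.9, 30.1, 25.2, 123.9, 41.3, 82.6, 123.9, 35.7, 21.0, 99.4.
Season total = 808.5 DD.
Complete generations = ⌊808.5 / 147⌋ = 5.

5 generations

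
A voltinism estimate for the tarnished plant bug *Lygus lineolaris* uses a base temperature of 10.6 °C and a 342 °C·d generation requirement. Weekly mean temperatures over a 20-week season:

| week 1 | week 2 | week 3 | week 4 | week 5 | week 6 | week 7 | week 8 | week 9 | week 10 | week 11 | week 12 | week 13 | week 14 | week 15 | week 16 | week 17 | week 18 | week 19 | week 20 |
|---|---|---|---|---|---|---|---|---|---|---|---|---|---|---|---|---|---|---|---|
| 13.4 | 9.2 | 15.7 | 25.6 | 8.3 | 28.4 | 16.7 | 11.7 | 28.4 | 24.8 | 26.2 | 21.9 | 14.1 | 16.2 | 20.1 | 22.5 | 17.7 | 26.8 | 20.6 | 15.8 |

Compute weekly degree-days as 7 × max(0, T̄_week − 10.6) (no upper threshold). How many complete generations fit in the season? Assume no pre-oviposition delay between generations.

Weekly DD (7 × max(0, T̄ − 10.6)): 19.6, 0.0, 35.7, 105.0, 0.0, 124.6, 42.7, 7.7, 124.6, 99.4, 109.2, 79.1, 24.5, 39.2, 66.5, 83.3, 49.7, 113.4, 70.0, 36.4.
Season total = 1230.6 DD.
Complete generations = ⌊1230.6 / 342⌋ = 3.

3 generations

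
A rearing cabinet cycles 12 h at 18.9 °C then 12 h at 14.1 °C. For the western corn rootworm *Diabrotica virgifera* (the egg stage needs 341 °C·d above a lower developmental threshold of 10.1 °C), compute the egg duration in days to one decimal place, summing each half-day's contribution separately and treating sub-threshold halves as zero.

Day half: max(0, 18.9 − 10.1) × 0.5 = 8.8 × 0.5 = 4.40 DD.
Night half: max(0, 14.1 − 10.1) × 0.5 = 4.0 × 0.5 = 2.00 DD.
Per 24 h: 6.40 DD/day.
Duration = 341 / 6.40 = 53.281 ≈ 53.3 days.

53.3 days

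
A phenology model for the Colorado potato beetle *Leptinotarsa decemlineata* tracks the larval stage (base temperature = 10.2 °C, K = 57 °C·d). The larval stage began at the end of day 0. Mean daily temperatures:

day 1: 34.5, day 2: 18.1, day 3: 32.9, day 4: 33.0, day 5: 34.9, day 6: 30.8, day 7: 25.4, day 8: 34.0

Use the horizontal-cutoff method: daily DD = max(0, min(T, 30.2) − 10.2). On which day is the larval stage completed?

day 4

Daily DD above 10.2 °C (capped at 20.0): 20.0, 7.9, 20.0, 20.0, 20.0, 20.0, 15.2, 20.0.
Cumulative: 20.0, 27.9, 47.9, 67.9, 87.9, 107.9, 123.1, 143.1.
The total first reaches 57 DD on day 4.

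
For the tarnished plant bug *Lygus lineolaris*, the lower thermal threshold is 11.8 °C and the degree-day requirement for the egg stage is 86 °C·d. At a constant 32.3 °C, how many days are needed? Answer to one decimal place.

4.2 days

Daily accumulation = 32.3 − 11.8 = 20.5 DD/day.
Duration = 86 / 20.5 = 4.195 ≈ 4.2 days.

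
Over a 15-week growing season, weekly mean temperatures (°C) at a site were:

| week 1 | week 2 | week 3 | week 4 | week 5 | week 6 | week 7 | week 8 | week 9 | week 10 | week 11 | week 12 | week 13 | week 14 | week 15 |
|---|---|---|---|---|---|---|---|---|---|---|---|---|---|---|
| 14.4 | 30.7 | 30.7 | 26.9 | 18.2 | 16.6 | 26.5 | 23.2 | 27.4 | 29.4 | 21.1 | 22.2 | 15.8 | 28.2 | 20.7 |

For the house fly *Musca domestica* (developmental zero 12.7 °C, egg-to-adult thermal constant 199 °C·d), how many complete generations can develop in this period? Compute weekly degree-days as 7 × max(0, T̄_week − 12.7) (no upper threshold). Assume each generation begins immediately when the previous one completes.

5 generations

Weekly DD (7 × max(0, T̄ − 12.7)): 11.9, 126.0, 126.0, 99.4, 38.5, 27.3, 96.6, 73.5, 102.9, 116.9, 58.8, 66.5, 21.7, 108.5, 56.0.
Season total = 1130.5 DD.
Complete generations = ⌊1130.5 / 199⌋ = 5.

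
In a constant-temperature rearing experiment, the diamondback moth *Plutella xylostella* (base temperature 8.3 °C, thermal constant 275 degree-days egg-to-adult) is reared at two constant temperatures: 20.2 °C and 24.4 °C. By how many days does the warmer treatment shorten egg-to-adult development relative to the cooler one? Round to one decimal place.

At 20.2 °C: 275 / (20.2 − 8.3) = 275 / 11.9 = 23.109 d.
At 24.4 °C: 275 / (24.4 − 8.3) = 275 / 16.1 = 17.081 d.
Difference = |23.109 − 17.081| = 6.028 ≈ 6.0 days.

6.0 days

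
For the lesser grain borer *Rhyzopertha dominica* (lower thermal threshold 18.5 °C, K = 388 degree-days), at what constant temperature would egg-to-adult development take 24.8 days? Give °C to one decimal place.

34.1 °C

Required daily accumulation = 388 / 24.8 = 15.645 DD/day.
T = T_base + 15.645 = 18.5 + 15.645 = 34.145 ≈ 34.1 °C.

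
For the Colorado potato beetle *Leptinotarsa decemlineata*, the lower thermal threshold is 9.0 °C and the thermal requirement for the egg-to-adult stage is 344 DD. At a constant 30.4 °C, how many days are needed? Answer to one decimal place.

Daily accumulation = 30.4 − 9.0 = 21.4 DD/day.
Duration = 344 / 21.4 = 16.075 ≈ 16.1 days.

16.1 days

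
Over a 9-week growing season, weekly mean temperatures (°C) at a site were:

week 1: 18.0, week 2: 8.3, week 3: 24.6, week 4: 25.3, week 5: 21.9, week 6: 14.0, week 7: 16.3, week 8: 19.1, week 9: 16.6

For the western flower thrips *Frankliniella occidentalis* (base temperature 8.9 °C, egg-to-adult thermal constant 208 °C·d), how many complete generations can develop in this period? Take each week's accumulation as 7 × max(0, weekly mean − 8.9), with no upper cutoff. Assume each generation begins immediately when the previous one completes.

Weekly DD (7 × max(0, T̄ − 8.9)): 63.7, 0.0, 109.9, 114.8, 91.0, 35.7, 51.8, 71.4, 53.9.
Season total = 592.2 DD.
Complete generations = ⌊592.2 / 208⌋ = 2.

2 generations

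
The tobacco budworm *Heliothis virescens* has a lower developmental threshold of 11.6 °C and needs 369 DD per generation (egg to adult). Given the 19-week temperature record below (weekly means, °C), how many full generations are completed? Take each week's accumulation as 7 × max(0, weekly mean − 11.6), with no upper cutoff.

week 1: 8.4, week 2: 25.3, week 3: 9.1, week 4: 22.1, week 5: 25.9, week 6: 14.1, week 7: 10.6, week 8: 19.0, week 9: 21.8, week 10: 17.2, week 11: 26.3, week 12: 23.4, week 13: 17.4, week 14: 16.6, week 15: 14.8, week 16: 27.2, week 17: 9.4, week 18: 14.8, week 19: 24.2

Weekly DD (7 × max(0, T̄ − 11.6)): 0.0, 95.9, 0.0, 73.5, 100.1, 17.5, 0.0, 51.8, 71.4, 39.2, 102.9, 82.6, 40.6, 35.0, 22.4, 109.2, 0.0, 22.4, 88.2.
Season total = 952.7 DD.
Complete generations = ⌊952.7 / 369⌋ = 2.

2 generations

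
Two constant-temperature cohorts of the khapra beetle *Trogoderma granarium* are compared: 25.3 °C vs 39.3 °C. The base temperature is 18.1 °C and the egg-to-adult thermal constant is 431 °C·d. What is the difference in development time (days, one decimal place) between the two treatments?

At 25.3 °C: 431 / (25.3 − 18.1) = 431 / 7.2 = 59.861 d.
At 39.3 °C: 431 / (39.3 − 18.1) = 431 / 21.2 = 20.330 d.
Difference = |59.861 − 20.330| = 39.531 ≈ 39.5 days.

39.5 days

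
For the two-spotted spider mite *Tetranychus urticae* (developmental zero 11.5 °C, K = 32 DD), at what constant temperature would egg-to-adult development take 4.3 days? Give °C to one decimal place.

18.9 °C

Required daily accumulation = 32 / 4.3 = 7.442 DD/day.
T = T_base + 7.442 = 11.5 + 7.442 = 18.942 ≈ 18.9 °C.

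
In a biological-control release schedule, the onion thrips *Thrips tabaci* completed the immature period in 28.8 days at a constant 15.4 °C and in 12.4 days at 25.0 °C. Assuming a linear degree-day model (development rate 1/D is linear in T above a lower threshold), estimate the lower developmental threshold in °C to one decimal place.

Linear rate model ⇒ the product D·(T − T_b) is constant across temperatures.
28.8·(15.4 − T_b) = 12.4·(25.0 − T_b)
T_b = (28.8·15.4 − 12.4·25.0) / (28.8 − 12.4) = 133.52 / 16.4 = 8.141 °C ≈ 8.1 °C.

8.1 °C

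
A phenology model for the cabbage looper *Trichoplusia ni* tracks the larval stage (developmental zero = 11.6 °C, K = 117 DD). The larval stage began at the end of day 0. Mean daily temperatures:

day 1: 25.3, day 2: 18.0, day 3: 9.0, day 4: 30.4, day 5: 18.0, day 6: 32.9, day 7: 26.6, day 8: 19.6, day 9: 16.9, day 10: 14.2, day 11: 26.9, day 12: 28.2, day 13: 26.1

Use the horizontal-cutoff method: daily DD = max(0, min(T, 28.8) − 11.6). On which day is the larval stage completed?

day 12

Daily DD above 11.6 °C (capped at 17.2): 13.7, 6.4, 0.0, 17.2, 6.4, 17.2, 15.0, 8.0, 5.3, 2.6, 15.3, 16.6, 14.5.
Cumulative: 13.7, 20.1, 20.1, 37.3, 43.7, 60.9, 75.9, 83.9, 89.2, 91.8, 107.1, 123.7, 138.2.
The total first reaches 117 DD on day 12.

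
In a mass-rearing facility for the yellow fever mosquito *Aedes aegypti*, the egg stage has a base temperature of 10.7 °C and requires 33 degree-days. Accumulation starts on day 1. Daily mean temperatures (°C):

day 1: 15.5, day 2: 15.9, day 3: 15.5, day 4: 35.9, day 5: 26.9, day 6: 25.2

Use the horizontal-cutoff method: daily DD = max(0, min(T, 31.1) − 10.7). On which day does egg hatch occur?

day 4

Daily DD above 10.7 °C (capped at 20.4): 4.8, 5.2, 4.8, 20.4, 16.2, 14.5.
Cumulative: 4.8, 10.0, 14.8, 35.2, 51.4, 65.9.
The total first reaches 33 DD on day 4.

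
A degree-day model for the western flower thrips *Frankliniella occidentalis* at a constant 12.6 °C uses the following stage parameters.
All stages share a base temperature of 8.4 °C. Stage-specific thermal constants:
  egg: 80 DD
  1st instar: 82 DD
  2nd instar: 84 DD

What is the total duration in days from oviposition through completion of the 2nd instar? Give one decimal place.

Daily accumulation at 12.6 °C = 12.6 − 8.4 = 4.2 DD/day.
Total K = 80 + 82 + 84 = 246 DD.
Total duration = 246 / 4.2 = 58.571 ≈ 58.6 days.

58.6 days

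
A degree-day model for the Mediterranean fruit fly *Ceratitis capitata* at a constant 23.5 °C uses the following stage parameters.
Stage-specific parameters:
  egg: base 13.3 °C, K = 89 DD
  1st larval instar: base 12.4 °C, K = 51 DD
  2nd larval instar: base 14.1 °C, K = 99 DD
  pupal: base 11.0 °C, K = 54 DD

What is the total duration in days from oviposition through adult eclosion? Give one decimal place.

28.2 days

egg: 89 / (23.5 − 13.3) = 89 / 10.2 = 8.725 d.
1st larval instar: 51 / (23.5 − 12.4) = 51 / 11.1 = 4.595 d.
2nd larval instar: 99 / (23.5 − 14.1) = 99 / 9.4 = 10.532 d.
pupal: 54 / (23.5 − 11.0) = 54 / 12.5 = 4.320 d.
Sum = 28.172 ≈ 28.2 days.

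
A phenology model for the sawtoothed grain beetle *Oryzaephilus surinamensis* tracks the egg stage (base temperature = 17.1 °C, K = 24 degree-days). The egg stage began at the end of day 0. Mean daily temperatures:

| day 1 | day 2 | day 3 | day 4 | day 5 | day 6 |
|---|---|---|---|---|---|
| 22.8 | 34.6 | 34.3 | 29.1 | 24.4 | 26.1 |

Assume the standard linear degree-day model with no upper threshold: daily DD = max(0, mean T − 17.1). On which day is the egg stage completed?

day 3

Daily DD above 17.1 °C: 5.7, 17.5, 17.2, 12.0, 7.3, 9.0.
Cumulative: 5.7, 23.2, 40.4, 52.4, 59.7, 68.7.
The total first reaches 24 DD on day 3.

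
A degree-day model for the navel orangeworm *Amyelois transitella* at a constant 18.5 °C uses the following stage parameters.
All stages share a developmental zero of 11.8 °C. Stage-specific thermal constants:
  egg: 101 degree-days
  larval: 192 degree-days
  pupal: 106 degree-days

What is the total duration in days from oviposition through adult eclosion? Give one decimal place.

59.6 days

Daily accumulation at 18.5 °C = 18.5 − 11.8 = 6.7 DD/day.
Total K = 101 + 192 + 106 = 399 DD.
Total duration = 399 / 6.7 = 59.552 ≈ 59.6 days.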